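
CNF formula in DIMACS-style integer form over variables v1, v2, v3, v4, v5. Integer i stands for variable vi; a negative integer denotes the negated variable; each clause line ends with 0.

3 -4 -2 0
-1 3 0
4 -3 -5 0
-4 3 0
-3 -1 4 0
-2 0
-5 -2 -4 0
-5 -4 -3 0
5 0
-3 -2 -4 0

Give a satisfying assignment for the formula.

v1=0, v2=0, v3=0, v4=0, v5=1

The clause (!v2) is unit: v2 must be False.
(v5) is a unit clause, so v5 = True.
Pure literal: v1 appears only negated; assign v1 = False.
Set v3 = False and propagate.
  then v4 is forced to False.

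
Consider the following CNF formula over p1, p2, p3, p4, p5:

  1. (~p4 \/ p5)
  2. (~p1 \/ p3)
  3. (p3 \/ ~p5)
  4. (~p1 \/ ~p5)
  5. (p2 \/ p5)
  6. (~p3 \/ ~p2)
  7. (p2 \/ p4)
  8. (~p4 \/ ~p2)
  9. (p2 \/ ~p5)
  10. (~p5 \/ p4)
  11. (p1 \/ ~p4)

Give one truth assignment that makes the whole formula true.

p1=0, p2=1, p3=0, p4=0, p5=0

Try p1 = False.
  then p4 is forced to False.
  then p2 is forced to True.
  then p3 is forced to False.
  then p5 is forced to False.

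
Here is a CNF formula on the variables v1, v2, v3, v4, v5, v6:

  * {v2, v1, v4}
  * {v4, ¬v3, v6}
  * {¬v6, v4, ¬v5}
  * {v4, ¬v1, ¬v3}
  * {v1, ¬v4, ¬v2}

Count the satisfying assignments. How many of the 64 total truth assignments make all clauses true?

34

Split on v4, then v1.
  v4=T, v1=T: v2, v3, v5, v6 free → 2^4 = 16.
  v4=T, v1=F: forces v2=F; v3, v5, v6 free → 2^3 = 8.
  v4=F, v1=T: v2 free; 3 ways for (v3,v5,v6) × 2^1 = 6.
  v4=F, v1=F: remaining (v2,v3,v5,v6) ∈ {(T,F,F,F); (T,F,F,T); (T,F,T,F); (T,T,F,T)} — 4.
Total: 16 + 8 + 6 + 4 = 34.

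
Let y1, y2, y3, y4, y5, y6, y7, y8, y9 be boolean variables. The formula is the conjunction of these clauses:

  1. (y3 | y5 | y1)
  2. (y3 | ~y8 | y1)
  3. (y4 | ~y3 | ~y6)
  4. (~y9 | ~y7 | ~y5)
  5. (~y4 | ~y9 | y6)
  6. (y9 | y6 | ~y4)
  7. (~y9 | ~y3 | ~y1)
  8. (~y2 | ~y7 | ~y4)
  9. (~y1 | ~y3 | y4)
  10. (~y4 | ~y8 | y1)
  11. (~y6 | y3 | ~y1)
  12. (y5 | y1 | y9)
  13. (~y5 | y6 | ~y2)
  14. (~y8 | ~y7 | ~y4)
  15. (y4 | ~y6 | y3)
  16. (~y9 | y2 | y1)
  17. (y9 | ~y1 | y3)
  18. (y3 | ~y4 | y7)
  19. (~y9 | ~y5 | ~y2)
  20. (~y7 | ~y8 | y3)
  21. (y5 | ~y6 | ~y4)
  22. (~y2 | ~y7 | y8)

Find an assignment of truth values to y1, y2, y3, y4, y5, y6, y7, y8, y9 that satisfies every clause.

Set y1 = False and propagate.
The remaining clauses are satisfied by y2 = False, y3 = True, y4 = False, y5 = True, y6 = False, y7 = True, y8 = False, y9 = False.
Check each clause:
  1. (y3 | y1 | y5) — y3 is true.
  2. (y1 | y3 | ~y8) — ~y8 is true.
  3. (~y6 | y4 | ~y3) — ~y6 is true.
  4. (~y5 | ~y7 | ~y9) — ~y9 is true.
  5. (y6 | ~y4 | ~y9) — ~y4 is true.
  6. (y9 | y6 | ~y4) — ~y4 is true.
  7. (~y9 | ~y3 | ~y1) — ~y1 is true.
  8. (~y2 | ~y7 | ~y4) — ~y4 is true.
  9. (~y3 | ~y1 | y4) — ~y1 is true.
  10. (~y4 | ~y8 | y1) — ~y8 is true.
  11. (y3 | ~y6 | ~y1) — ~y6 is true.
  12. (y1 | y5 | y9) — y5 is true.
  13. (y6 | ~y5 | ~y2) — ~y2 is true.
  14. (~y4 | ~y7 | ~y8) — ~y8 is true.
  15. (y3 | y4 | ~y6) — ~y6 is true.
  16. (y1 | ~y9 | y2) — ~y9 is true.
  17. (y9 | ~y1 | y3) — y3 is true.
  18. (y3 | ~y4 | y7) — y3 is true.
  19. (~y9 | ~y5 | ~y2) — ~y2 is true.
  20. (~y7 | y3 | ~y8) — ~y8 is true.
  21. (~y6 | ~y4 | y5) — ~y6 is true.
  22. (~y2 | y8 | ~y7) — ~y2 is true.

y1=False, y2=False, y3=True, y4=False, y5=True, y6=False, y7=True, y8=False, y9=False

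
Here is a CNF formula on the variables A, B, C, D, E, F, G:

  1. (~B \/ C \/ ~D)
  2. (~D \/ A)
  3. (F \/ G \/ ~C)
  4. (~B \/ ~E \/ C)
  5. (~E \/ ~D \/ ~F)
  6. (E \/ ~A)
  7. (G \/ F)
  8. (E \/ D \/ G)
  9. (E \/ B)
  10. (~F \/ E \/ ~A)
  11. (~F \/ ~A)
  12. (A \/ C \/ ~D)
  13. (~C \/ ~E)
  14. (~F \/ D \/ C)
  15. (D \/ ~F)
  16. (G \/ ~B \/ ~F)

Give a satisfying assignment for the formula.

A=0  B=0  C=0  D=0  E=1  F=0  G=1

Pure literal: G appears only positively; assign G = True.
Branch on A: take A = False.
  then D is forced to False.
  then F is forced to False.
For the remaining variables, B = False, C = False, E = True works.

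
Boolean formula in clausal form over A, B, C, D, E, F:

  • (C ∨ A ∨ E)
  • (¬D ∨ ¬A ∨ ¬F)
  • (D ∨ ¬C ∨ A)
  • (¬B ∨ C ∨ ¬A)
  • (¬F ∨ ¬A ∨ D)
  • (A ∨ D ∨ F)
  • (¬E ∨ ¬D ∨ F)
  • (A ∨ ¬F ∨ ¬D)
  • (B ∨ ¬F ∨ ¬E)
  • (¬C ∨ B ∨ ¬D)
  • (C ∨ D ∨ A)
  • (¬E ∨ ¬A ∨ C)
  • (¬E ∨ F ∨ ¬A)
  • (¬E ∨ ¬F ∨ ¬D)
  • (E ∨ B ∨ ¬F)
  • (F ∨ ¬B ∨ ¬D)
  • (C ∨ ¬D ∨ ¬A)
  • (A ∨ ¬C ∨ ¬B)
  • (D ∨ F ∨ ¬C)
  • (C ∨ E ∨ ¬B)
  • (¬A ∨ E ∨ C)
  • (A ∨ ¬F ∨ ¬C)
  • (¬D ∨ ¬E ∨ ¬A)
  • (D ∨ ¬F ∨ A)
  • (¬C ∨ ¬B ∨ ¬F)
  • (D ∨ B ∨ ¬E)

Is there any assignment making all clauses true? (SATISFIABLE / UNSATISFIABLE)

UNSATISFIABLE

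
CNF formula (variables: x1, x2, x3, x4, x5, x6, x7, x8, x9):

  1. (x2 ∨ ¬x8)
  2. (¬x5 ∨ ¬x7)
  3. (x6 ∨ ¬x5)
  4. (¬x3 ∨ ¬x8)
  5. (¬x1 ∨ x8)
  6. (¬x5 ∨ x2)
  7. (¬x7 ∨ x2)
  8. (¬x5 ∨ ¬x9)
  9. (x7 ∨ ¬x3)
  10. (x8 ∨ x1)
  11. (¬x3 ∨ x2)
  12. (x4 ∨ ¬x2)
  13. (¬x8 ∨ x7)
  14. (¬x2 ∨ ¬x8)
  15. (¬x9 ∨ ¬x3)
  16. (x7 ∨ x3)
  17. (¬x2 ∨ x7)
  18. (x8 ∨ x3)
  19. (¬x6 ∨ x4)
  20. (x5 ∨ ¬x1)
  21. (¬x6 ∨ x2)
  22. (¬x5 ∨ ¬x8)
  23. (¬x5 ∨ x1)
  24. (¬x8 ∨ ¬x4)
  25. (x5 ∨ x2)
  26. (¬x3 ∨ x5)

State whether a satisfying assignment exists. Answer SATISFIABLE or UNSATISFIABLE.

x2 = True:
  propagation gives x4=True, x8=False, x1=False; an empty clause results — contradiction.
x2 = False:
  propagation gives x8=False, x1=False; an empty clause results — contradiction.
Every branch closes, so no satisfying assignment exists.

UNSATISFIABLE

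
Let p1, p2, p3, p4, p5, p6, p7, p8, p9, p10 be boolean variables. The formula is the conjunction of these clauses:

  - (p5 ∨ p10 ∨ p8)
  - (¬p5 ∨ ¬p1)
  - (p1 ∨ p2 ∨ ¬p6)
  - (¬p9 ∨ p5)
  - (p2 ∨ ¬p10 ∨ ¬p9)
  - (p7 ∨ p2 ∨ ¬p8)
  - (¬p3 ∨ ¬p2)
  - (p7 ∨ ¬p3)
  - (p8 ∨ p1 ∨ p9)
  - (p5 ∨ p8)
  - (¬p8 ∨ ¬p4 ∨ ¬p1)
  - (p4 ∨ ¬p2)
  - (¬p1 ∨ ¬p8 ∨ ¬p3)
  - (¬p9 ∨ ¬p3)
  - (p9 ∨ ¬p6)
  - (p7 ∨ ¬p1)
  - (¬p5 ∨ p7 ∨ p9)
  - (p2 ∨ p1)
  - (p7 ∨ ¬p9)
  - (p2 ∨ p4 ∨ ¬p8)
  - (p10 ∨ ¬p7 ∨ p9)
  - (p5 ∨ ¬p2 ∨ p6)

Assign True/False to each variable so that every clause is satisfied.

p1=F  p2=T  p3=F  p4=T  p5=T  p6=T  p7=T  p8=F  p9=T  p10=T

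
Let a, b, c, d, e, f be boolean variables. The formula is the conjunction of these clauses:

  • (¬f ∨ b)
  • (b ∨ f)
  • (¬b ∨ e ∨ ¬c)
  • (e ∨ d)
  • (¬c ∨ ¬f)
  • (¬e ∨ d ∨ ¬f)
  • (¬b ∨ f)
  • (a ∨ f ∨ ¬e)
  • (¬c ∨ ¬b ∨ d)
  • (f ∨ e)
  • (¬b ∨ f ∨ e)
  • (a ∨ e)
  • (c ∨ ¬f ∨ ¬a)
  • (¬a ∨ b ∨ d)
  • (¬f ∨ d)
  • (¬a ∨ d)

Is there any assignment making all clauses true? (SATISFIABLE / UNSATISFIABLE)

SATISFIABLE

Pure literal: d appears only positively; assign d = True.
Branch on a: take a = False.
  then e is forced to True.
  then f is forced to True.
  then b is forced to True.
  then c is forced to False.
So a=F, b=T, c=F, d=T, e=T, f=T is a satisfying assignment.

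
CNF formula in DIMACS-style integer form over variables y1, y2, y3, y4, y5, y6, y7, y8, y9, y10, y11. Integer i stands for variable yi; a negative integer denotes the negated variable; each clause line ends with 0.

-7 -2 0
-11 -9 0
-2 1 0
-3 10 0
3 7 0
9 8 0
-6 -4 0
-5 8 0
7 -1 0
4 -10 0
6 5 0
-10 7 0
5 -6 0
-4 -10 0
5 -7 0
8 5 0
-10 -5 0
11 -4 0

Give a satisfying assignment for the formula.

y1=1  y2=0  y3=0  y4=0  y5=1  y6=1  y7=1  y8=1  y9=1  y10=0  y11=0

Pure literal: y2 appears only negated; assign y2 = False.
y8 occurs only positively in the remaining clauses — set y8 = True.
Try y1 = True.
  then y7 is forced to True.
  then y5 is forced to True.
  then y10 is forced to False.
  then y3 is forced to False.
Try y4 = False.
Set y9 = True and propagate.
  then y11 is forced to False.
y6 is now unconstrained; take y6 = True.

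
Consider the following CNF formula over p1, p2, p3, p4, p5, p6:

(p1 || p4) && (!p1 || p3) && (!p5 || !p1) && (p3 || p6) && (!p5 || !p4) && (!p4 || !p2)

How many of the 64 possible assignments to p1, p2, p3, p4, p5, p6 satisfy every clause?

9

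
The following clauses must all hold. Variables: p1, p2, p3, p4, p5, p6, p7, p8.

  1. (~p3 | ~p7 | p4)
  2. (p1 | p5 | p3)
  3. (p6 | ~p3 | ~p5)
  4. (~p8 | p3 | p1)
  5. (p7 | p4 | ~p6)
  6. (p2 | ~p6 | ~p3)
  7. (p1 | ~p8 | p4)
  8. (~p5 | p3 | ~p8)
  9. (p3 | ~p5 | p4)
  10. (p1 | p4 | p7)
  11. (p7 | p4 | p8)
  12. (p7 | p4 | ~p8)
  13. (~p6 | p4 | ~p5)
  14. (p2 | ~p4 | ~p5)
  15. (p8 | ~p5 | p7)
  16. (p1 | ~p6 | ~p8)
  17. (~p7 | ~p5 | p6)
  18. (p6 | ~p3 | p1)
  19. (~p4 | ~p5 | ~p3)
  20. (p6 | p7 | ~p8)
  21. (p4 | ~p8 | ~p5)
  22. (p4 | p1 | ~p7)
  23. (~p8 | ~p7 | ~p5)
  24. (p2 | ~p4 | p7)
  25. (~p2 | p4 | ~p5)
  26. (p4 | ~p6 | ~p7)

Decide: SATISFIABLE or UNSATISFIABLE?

p1 occurs only positively in the remaining clauses — set p1 = True.
Try p2 = True.
The remaining clauses are satisfied by p3 = False, p4 = True, p5 = False, p6 = True, p7 = True, p8 = False.
So p1 = T  p2 = T  p3 = F  p4 = T  p5 = F  p6 = T  p7 = T  p8 = F is a satisfying assignment.

SATISFIABLE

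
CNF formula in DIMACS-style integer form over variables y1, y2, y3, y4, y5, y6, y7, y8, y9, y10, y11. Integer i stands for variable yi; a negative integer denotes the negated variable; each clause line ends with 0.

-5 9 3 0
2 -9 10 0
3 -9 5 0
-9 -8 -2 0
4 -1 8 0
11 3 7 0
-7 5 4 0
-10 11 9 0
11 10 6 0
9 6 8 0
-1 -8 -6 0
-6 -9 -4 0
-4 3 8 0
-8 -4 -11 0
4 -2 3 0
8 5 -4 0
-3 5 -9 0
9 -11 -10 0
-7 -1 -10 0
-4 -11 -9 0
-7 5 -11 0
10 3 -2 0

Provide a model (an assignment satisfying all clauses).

y1 occurs only negated in the remaining clauses — set y1 = False.
Try y2 = True.
The remaining clauses are satisfied by y3 = True, y4 = True, y5 = True, y6 = True, y7 = False, y8 = False, y9 = False, y10 = False, y11 = False.

y1 = False, y2 = True, y3 = True, y4 = True, y5 = True, y6 = True, y7 = False, y8 = False, y9 = False, y10 = False, y11 = False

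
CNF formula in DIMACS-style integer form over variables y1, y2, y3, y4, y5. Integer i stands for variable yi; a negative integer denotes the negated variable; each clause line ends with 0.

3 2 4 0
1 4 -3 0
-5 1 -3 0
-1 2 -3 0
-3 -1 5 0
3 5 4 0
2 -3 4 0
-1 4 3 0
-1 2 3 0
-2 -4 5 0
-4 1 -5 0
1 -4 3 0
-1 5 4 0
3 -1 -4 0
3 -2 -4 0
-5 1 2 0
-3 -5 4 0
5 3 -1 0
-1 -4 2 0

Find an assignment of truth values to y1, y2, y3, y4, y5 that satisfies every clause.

y1=False  y2=False  y3=True  y4=True  y5=False

Set y1 = False and propagate.
Try y2 = False.
  then y5 is forced to False.
For the remaining variables, y3 = True, y4 = True works.
Check each clause:
  1. {y4, y2, y3} — y3 is true.
  2. {y4, y1, ¬y3} — y4 is true.
  3. {¬y5, ¬y3, y1} — ¬y5 is true.
  4. {¬y1, ¬y3, y2} — ¬y1 is true.
  5. {¬y1, ¬y3, y5} — ¬y1 is true.
  6. {y4, y3, y5} — y3 is true.
  7. {y4, y2, ¬y3} — y4 is true.
  8. {y4, ¬y1, y3} — y3 is true.
  9. {y2, ¬y1, y3} — y3 is true.
  10. {¬y2, ¬y4, y5} — ¬y2 is true.
  11. {¬y5, y1, ¬y4} — ¬y5 is true.
  12. {y1, ¬y4, y3} — y3 is true.
  13. {y4, y5, ¬y1} — y4 is true.
  14. {¬y4, y3, ¬y1} — y3 is true.
  15. {¬y2, y3, ¬y4} — y3 is true.
  16. {y1, y2, ¬y5} — ¬y5 is true.
  17. {y4, ¬y5, ¬y3} — ¬y5 is true.
  18. {y3, ¬y1, y5} — y3 is true.
  19. {y2, ¬y1, ¬y4} — ¬y1 is true.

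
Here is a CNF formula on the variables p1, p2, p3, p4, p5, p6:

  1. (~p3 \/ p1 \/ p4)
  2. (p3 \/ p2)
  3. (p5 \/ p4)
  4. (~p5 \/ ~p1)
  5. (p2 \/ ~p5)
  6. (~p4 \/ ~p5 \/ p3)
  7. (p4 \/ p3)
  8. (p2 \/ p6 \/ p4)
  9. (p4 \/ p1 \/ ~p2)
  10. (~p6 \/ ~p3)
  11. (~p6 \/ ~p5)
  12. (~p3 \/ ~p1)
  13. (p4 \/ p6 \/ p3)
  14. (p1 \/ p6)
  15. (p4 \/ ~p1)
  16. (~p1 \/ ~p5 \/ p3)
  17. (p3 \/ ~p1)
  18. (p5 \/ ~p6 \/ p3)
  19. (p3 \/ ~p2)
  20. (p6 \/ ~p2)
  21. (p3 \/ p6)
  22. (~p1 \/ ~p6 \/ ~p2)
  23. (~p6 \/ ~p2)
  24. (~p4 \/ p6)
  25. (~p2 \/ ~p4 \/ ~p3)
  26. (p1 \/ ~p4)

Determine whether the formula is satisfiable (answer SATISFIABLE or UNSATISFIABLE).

p3 = True:
  propagation gives p6=False, p1=False; an empty clause results — contradiction.
p3 = False:
  propagation gives p2=True; an empty clause results — contradiction.
Every branch closes, so no satisfying assignment exists.

UNSATISFIABLE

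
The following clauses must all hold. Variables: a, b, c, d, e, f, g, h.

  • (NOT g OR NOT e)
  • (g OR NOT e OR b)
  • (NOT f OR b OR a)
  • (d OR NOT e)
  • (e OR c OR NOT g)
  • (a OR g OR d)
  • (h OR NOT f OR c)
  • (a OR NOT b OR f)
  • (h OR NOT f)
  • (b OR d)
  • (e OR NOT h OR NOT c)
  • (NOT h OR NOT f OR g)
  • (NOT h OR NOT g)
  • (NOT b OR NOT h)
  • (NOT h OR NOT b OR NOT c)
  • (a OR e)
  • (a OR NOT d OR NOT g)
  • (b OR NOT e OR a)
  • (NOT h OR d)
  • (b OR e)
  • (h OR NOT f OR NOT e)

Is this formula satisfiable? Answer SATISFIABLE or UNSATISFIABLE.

SATISFIABLE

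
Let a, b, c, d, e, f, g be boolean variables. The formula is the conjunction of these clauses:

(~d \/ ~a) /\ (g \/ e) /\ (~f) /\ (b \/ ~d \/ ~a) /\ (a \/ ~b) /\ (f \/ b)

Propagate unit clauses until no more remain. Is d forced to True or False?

(~f) is a unit clause: f = False.
(f \/ b) with f = False leaves only b, so b = True.
From (a \/ ~b) and b = True: a = True.
From (~d \/ ~a) and a = True: d = False.

False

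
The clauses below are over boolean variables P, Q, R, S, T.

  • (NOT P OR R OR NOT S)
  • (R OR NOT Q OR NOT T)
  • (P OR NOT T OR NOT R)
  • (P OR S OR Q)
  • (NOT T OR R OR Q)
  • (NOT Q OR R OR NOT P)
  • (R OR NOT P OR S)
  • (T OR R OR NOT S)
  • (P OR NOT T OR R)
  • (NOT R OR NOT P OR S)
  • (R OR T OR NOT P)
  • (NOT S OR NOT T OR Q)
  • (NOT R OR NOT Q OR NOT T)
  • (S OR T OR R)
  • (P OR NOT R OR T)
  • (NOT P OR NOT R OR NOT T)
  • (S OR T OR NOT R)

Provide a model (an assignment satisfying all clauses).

P = True  Q = False  R = True  S = True  T = False

Branch on P: take P = True.
Try Q = False.
Branch on R: take R = True.
  then S is forced to True.
  then T is forced to False.
Every clause has at least one true literal under this assignment.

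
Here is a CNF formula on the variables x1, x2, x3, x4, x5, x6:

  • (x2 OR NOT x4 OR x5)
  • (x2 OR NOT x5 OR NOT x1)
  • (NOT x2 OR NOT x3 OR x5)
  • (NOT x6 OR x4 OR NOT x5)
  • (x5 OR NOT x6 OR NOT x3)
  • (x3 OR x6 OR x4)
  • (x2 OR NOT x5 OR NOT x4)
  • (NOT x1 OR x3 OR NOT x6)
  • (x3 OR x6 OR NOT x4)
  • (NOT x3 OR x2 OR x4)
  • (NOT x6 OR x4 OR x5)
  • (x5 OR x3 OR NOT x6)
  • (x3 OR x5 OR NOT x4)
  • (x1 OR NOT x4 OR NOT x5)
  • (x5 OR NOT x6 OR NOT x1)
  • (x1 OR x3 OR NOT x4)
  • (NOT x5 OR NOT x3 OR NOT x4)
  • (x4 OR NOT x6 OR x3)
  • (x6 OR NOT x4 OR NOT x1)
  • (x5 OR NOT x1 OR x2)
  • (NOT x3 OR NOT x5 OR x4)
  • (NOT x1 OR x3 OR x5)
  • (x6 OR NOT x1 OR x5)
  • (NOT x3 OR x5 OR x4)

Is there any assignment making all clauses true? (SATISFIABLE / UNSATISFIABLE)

UNSATISFIABLE

x5 = True:
  x4 = True:
    propagation gives x2=True, x1=True, x3=False, x6=False; an empty clause results — contradiction.
  x4 = False:
    propagation gives x6=False, x3=True; an empty clause results — contradiction.
x5 = False:
  x3 = True:
    propagation gives x2=False, x4=False; an empty clause results — contradiction.
  x3 = False:
    propagation gives x6=False, x4=True; an empty clause results — contradiction.
Every branch closes, so no satisfying assignment exists.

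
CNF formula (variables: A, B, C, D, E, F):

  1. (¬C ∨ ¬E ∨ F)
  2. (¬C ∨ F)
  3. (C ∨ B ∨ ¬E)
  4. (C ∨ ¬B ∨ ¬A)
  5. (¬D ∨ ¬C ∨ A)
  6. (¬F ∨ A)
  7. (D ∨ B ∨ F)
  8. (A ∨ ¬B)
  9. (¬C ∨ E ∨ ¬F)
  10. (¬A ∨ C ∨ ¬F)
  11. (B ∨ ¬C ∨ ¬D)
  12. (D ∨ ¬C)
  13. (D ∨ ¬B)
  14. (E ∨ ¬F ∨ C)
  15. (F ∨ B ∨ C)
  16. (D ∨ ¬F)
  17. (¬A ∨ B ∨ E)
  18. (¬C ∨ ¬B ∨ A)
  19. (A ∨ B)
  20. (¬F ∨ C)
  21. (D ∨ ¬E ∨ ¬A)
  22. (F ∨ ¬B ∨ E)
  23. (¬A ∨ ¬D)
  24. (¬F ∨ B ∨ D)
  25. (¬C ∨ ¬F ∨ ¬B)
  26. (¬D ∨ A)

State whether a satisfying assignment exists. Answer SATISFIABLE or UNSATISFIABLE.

C = True:
  propagation gives F=True, A=True, E=True, D=True; an empty clause results — contradiction.
C = False:
  propagation gives F=False, B=True, A=False; an empty clause results — contradiction.
Every branch closes, so no satisfying assignment exists.

UNSATISFIABLE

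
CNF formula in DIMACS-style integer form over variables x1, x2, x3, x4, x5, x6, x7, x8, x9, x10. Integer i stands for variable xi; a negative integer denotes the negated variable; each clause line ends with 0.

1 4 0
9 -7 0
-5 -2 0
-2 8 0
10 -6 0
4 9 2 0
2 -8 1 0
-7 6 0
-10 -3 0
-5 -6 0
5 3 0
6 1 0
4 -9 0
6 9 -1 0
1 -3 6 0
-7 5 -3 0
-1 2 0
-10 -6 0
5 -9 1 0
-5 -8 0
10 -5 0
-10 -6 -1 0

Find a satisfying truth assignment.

x1=True, x2=True, x3=True, x4=True, x5=False, x6=False, x7=False, x8=True, x9=True, x10=False

Check each clause:
  1. {x4, x1} — x1 is true.
  2. {x9, ¬x7} — ¬x7 is true.
  3. {¬x2, ¬x5} — ¬x5 is true.
  4. {x8, ¬x2} — x8 is true.
  5. {x10, ¬x6} — ¬x6 is true.
  6. {x9, x4, x2} — x9 is true.
  7. {¬x8, x1, x2} — x1 is true.
  8. {¬x7, x6} — ¬x7 is true.
  9. {¬x10, ¬x3} — ¬x10 is true.
  10. {¬x6, ¬x5} — ¬x6 is true.
  11. {x5, x3} — x3 is true.
  12. {x6, x1} — x1 is true.
  13. {x4, ¬x9} — x4 is true.
  14. {x9, ¬x1, x6} — x9 is true.
  15. {x1, ¬x3, x6} — x1 is true.
  16. {x5, ¬x3, ¬x7} — ¬x7 is true.
  17. {¬x1, x2} — x2 is true.
  18. {¬x10, ¬x6} — ¬x6 is true.
  19. {x5, ¬x9, x1} — x1 is true.
  20. {¬x8, ¬x5} — ¬x5 is true.
  21. {x10, ¬x5} — ¬x5 is true.
  22. {¬x10, ¬x6, ¬x1} — ¬x6 is true.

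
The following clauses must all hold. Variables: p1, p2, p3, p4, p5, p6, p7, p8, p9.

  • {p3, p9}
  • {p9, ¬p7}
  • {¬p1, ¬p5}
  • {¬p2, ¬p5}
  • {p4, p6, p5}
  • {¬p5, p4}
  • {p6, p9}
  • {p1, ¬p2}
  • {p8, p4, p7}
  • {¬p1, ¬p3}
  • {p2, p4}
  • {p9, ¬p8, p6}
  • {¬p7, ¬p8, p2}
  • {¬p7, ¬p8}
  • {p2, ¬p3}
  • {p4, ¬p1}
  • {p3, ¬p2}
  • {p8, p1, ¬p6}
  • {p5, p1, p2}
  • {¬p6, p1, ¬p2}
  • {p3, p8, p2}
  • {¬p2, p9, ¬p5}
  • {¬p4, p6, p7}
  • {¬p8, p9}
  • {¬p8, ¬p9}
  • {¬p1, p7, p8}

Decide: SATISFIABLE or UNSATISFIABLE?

UNSATISFIABLE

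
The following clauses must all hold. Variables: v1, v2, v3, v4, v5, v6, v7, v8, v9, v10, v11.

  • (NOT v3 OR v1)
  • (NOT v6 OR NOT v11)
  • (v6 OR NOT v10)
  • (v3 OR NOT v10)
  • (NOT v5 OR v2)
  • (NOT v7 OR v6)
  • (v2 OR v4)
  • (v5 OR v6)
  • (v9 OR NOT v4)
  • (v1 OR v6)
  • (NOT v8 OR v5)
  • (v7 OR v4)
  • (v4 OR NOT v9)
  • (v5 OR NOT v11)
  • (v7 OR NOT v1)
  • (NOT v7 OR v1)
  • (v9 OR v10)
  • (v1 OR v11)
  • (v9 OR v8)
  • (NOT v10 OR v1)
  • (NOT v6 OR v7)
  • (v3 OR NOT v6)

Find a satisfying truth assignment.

v1 = T, v2 = T, v3 = T, v4 = T, v5 = F, v6 = T, v7 = T, v8 = F, v9 = T, v10 = T, v11 = F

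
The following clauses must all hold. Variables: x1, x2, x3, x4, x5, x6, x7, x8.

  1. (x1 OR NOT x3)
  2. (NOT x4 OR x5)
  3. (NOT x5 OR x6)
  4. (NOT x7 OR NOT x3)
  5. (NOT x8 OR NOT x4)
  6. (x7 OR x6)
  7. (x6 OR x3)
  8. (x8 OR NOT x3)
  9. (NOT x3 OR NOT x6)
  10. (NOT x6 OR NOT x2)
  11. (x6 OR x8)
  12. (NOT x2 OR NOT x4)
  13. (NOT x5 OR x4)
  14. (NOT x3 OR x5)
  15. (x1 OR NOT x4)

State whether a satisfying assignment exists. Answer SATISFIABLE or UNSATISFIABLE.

SATISFIABLE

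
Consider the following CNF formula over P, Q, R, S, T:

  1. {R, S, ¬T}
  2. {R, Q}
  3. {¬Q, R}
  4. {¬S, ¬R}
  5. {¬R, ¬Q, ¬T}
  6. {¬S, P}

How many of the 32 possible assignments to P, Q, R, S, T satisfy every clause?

6

The models are:
  P=F Q=F R=T S=F T=F
  P=F Q=F R=T S=F T=T
  P=F Q=T R=T S=F T=F
  P=T Q=F R=T S=F T=F
  P=T Q=F R=T S=F T=T
  P=T Q=T R=T S=F T=F
That's 6 in total.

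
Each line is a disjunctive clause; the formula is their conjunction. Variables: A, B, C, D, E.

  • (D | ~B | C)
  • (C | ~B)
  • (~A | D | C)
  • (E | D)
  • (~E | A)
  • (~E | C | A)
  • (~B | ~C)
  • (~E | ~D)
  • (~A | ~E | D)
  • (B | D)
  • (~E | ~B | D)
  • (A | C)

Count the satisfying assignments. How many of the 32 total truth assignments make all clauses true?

The models are:
  A=0 B=0 C=1 D=1 E=0
  A=1 B=0 C=0 D=1 E=0
  A=1 B=0 C=1 D=1 E=0
That's 3 in total.

3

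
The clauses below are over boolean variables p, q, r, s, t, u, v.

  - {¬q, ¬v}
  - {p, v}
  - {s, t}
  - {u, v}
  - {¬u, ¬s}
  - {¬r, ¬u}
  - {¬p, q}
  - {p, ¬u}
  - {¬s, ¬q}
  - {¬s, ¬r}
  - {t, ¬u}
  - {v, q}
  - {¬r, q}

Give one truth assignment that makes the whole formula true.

p = 1, q = 1, r = 0, s = 0, t = 1, u = 1, v = 0

Pure literal: r appears only negated; assign r = False.
t occurs only positively in the remaining clauses — set t = True.
Branch on p: take p = True.
  then q is forced to True.
  then v is forced to False.
  then u is forced to True.
  then s is forced to False.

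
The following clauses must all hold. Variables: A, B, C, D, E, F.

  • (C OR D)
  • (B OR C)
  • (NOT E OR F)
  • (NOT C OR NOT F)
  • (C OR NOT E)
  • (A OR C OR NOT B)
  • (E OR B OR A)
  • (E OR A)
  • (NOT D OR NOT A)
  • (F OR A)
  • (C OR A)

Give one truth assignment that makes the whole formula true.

A=True, B=False, C=True, D=False, E=False, F=False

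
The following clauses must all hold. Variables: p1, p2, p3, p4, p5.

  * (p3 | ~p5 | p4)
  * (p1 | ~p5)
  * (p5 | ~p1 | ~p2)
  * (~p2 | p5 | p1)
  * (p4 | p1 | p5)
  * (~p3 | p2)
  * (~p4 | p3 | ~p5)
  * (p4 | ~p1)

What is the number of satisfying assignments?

The models are:
  p1=0 p2=0 p3=0 p4=1 p5=0
  p1=1 p2=0 p3=0 p4=1 p5=0
  p1=1 p2=1 p3=1 p4=1 p5=1
That's 3 in total.

3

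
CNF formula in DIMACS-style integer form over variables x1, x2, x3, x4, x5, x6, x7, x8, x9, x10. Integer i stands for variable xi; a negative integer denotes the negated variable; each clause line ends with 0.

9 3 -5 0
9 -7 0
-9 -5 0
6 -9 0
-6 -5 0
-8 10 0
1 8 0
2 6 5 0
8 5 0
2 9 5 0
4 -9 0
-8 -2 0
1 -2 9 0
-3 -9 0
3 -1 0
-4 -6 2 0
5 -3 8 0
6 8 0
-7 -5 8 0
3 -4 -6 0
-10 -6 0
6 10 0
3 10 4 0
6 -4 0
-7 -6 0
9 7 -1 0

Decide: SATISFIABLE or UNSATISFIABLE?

SATISFIABLE

Set x1 = False and propagate.
  then x8 is forced to True.
  then x10 is forced to True.
  then x2 is forced to False.
  then x6 is forced to False.
  then x9 is forced to False.
  then x7 is forced to False.
  then x5 is forced to True.
  then x3 is forced to True.
  then x4 is forced to False.
Every clause has at least one true literal under this assignment.
So x1=False, x2=False, x3=True, x4=False, x5=True, x6=False, x7=False, x8=True, x9=False, x10=True is a satisfying assignment.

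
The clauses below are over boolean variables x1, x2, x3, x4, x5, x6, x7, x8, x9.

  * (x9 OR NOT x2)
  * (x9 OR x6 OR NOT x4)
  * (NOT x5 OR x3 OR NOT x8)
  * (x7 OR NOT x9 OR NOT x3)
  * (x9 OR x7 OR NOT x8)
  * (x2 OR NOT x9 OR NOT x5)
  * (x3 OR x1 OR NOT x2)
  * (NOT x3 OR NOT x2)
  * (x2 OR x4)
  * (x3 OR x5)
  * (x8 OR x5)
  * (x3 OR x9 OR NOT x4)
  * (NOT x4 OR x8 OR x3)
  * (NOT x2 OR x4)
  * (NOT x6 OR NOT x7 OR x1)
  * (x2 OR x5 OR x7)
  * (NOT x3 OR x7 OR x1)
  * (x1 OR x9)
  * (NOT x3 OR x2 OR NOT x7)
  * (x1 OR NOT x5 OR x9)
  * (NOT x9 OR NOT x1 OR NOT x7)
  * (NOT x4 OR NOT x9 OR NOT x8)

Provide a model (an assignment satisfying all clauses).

x1=T, x2=F, x3=T, x4=T, x5=T, x6=T, x7=F, x8=F, x9=F

Check each clause:
  1. (x9 OR NOT x2) — NOT x2 is true.
  2. (x9 OR x6 OR NOT x4) — x6 is true.
  3. (NOT x5 OR x3 OR NOT x8) — NOT x8 is true.
  4. (NOT x3 OR x7 OR NOT x9) — NOT x9 is true.
  5. (x9 OR x7 OR NOT x8) — NOT x8 is true.
  6. (NOT x9 OR NOT x5 OR x2) — NOT x9 is true.
  7. (x1 OR NOT x2 OR x3) — x1 is true.
  8. (NOT x3 OR NOT x2) — NOT x2 is true.
  9. (x4 OR x2) — x4 is true.
  10. (x5 OR x3) — x3 is true.
  11. (x5 OR x8) — x5 is true.
  12. (NOT x4 OR x9 OR x3) — x3 is true.
  13. (NOT x4 OR x8 OR x3) — x3 is true.
  14. (x4 OR NOT x2) — x4 is true.
  15. (x1 OR NOT x6 OR NOT x7) — x1 is true.
  16. (x7 OR x5 OR x2) — x5 is true.
  17. (NOT x3 OR x7 OR x1) — x1 is true.
  18. (x9 OR x1) — x1 is true.
  19. (x2 OR NOT x7 OR NOT x3) — NOT x7 is true.
  20. (x1 OR x9 OR NOT x5) — x1 is true.
  21. (NOT x7 OR NOT x1 OR NOT x9) — NOT x7 is true.
  22. (NOT x8 OR NOT x4 OR NOT x9) — NOT x8 is true.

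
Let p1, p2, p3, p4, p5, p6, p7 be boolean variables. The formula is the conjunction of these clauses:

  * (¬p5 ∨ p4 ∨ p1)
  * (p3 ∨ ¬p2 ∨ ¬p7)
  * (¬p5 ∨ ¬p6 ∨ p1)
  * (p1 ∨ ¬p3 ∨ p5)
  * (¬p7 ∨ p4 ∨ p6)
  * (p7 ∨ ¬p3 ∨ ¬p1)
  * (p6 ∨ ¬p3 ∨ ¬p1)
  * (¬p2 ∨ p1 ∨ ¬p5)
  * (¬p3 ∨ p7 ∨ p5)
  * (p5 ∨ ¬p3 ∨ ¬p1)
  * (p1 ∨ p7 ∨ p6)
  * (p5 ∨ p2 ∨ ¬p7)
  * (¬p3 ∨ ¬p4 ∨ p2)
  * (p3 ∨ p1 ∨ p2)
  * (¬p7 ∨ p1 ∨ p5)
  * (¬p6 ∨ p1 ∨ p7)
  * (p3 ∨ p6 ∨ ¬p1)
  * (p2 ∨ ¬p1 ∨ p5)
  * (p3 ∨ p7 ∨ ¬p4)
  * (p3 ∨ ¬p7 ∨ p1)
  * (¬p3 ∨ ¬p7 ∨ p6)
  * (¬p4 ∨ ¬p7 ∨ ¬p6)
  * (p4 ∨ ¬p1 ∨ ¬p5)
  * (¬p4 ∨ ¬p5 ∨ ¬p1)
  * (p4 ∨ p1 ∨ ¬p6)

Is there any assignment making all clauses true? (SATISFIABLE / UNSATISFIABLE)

SATISFIABLE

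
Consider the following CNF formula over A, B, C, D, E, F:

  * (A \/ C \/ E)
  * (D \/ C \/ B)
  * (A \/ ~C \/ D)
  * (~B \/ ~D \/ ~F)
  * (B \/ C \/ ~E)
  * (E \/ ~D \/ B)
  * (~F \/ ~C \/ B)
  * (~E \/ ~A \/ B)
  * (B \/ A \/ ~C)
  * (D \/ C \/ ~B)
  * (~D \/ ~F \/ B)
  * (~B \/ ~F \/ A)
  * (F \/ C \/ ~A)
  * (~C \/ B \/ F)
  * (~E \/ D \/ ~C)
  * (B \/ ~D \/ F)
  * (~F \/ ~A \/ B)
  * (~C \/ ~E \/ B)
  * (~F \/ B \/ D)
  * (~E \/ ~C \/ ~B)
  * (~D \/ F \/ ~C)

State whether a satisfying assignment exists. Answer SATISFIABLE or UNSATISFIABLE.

SATISFIABLE

Set A = True and propagate.
Branch on B: take B = True.
The remaining clauses are satisfied by C = True, D = False, E = False, F = False.
So A = T, B = T, C = T, D = F, E = F, F = F is a satisfying assignment.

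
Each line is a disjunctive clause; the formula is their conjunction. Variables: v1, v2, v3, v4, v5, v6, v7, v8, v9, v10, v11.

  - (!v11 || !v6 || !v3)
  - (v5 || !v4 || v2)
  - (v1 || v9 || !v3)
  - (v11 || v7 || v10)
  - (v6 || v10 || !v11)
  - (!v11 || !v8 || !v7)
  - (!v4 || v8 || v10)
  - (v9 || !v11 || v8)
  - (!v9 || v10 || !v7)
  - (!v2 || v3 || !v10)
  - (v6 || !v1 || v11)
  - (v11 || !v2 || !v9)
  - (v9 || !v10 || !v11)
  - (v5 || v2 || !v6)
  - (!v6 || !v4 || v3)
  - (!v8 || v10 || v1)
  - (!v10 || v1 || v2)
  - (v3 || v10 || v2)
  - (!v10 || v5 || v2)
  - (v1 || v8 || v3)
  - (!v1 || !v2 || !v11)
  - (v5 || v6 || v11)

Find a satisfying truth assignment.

Pure literal: v4 appears only negated; assign v4 = False.
Branch on v1: take v1 = True.
Branch on v2: take v2 = True.
  then v11 is forced to False.
  then v6 is forced to True.
  then v9 is forced to False.
For the remaining variables, v3 = True, v5 = False, v7 = True, v8 = True, v10 = True works.
Every clause has at least one true literal under this assignment.
Check each clause:
  1. (!v3 || !v6 || !v11) — !v11 is true.
  2. (v5 || !v4 || v2) — v2 is true.
  3. (v9 || !v3 || v1) — v1 is true.
  4. (v7 || v11 || v10) — v10 is true.
  5. (!v11 || v6 || v10) — v10 is true.
  6. (!v11 || !v8 || !v7) — !v11 is true.
  7. (!v4 || v10 || v8) — v8 is true.
  8. (!v11 || v9 || v8) — v8 is true.
  9. (!v9 || !v7 || v10) — v10 is true.
  10. (!v10 || v3 || !v2) — v3 is true.
  11. (v6 || v11 || !v1) — v6 is true.
  12. (!v2 || v11 || !v9) — !v9 is true.
  13. (!v10 || !v11 || v9) — !v11 is true.
  14. (!v6 || v5 || v2) — v2 is true.
  15. (!v6 || v3 || !v4) — v3 is true.
  16. (v10 || v1 || !v8) — v1 is true.
  17. (!v10 || v2 || v1) — v1 is true.
  18. (v2 || v10 || v3) — v10 is true.
  19. (v2 || v5 || !v10) — v2 is true.
  20. (v3 || v1 || v8) — v8 is true.
  21. (!v2 || !v11 || !v1) — !v11 is true.
  22. (v11 || v6 || v5) — v6 is true.

v1=T, v2=T, v3=T, v4=F, v5=F, v6=T, v7=T, v8=T, v9=F, v10=T, v11=F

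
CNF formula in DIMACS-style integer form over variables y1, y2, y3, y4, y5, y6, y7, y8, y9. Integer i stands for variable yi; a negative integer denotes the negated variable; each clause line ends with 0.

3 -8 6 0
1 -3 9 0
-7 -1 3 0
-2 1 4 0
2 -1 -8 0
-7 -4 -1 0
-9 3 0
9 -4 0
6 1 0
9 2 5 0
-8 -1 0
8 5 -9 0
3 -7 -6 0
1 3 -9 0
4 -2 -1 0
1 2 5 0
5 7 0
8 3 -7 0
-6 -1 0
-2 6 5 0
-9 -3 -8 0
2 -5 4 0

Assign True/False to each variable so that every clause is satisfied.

Branch on y1: take y1 = False.
  then y6 is forced to True.
Set y2 = False and propagate.
  then y5 is forced to True.
  then y4 is forced to True.
  then y9 is forced to True.
  then y3 is forced to True.
  then y8 is forced to False.
y7 is now unconstrained; take y7 = False.
Check each clause:
  1. (y6 || y3 || !y8) — !y8 is true.
  2. (y9 || y1 || !y3) — y9 is true.
  3. (!y1 || y3 || !y7) — !y7 is true.
  4. (y4 || !y2 || y1) — y4 is true.
  5. (!y8 || !y1 || y2) — !y8 is true.
  6. (!y4 || !y1 || !y7) — !y7 is true.
  7. (!y9 || y3) — y3 is true.
  8. (y9 || !y4) — y9 is true.
  9. (y1 || y6) — y6 is true.
  10. (y9 || y5 || y2) — y9 is true.
  11. (!y8 || !y1) — !y8 is true.
  12. (y5 || y8 || !y9) — y5 is true.
  13. (y3 || !y6 || !y7) — !y7 is true.
  14. (y3 || !y9 || y1) — y3 is true.
  15. (y4 || !y1 || !y2) — y4 is true.
  16. (y1 || y2 || y5) — y5 is true.
  17. (y5 || y7) — y5 is true.
  18. (y3 || !y7 || y8) — !y7 is true.
  19. (!y6 || !y1) — !y1 is true.
  20. (y6 || !y2 || y5) — y5 is true.
  21. (!y3 || !y8 || !y9) — !y8 is true.
  22. (y4 || y2 || !y5) — y4 is true.

y1 = False  y2 = False  y3 = True  y4 = True  y5 = True  y6 = True  y7 = False  y8 = False  y9 = True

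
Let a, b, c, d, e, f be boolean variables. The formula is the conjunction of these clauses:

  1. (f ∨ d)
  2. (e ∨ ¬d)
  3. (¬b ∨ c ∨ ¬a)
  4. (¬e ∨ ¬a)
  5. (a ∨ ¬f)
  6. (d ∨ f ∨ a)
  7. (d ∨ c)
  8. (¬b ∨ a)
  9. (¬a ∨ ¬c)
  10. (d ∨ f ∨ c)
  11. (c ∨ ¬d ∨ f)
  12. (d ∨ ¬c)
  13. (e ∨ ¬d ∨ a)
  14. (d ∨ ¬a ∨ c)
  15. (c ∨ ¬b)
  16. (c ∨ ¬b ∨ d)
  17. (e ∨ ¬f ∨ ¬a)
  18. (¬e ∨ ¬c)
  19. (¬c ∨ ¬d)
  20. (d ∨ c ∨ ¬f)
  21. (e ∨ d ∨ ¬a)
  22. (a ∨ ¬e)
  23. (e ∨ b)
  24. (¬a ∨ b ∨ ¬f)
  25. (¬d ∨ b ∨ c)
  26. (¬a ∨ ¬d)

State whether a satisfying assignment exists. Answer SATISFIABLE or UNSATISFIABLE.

UNSATISFIABLE

d = True:
  propagation gives e=True, a=False; an empty clause results — contradiction.
d = False:
  propagation gives f=True, a=True, e=False; an empty clause results — contradiction.
Every branch closes, so no satisfying assignment exists.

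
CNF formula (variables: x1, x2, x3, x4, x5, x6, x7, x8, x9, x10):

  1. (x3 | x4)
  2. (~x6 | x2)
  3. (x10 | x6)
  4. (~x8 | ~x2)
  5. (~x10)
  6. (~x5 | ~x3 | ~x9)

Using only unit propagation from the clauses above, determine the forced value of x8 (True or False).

False

(~x10) stands alone — x10 = False.
From (x10 | x6) and x10 = False: x6 = True.
(~x6 | x2) with x6 = True leaves only x2, so x2 = True.
From (~x8 | ~x2) and x2 = True: x8 = False.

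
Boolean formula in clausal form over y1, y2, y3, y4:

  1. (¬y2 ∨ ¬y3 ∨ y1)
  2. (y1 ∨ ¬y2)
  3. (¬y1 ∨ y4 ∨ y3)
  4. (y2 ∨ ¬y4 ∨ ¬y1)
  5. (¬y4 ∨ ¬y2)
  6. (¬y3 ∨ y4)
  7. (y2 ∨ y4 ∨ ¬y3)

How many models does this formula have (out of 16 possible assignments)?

3

The models are:
  y1=F y2=F y3=F y4=F
  y1=F y2=F y3=F y4=T
  y1=F y2=F y3=T y4=T
Count: 3.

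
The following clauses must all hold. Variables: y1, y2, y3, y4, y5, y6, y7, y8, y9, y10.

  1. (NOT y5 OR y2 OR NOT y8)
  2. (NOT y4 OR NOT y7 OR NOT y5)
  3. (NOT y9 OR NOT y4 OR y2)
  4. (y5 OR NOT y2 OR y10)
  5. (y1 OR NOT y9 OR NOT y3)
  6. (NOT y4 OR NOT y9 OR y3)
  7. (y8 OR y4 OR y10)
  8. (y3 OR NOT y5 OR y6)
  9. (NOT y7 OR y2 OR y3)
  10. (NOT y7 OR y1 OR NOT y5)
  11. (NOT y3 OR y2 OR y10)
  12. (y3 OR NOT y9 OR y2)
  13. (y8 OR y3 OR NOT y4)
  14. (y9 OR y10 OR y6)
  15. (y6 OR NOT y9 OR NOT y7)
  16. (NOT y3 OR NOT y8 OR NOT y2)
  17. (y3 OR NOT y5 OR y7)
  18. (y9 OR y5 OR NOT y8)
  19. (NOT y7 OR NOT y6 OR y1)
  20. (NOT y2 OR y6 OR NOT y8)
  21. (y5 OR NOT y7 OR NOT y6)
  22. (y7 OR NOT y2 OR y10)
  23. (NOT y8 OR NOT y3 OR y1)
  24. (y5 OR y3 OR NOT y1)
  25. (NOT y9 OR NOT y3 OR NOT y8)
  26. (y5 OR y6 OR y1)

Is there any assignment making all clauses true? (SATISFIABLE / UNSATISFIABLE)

SATISFIABLE

y10 occurs only positively in the remaining clauses — set y10 = True.
Set y1 = True and propagate.
Try y2 = True.
For the remaining variables, y3 = True, y4 = False, y5 = False, y6 = True, y7 = False, y8 = False, y9 = True works.
So y1=True, y2=True, y3=True, y4=False, y5=False, y6=True, y7=False, y8=False, y9=True, y10=True is a satisfying assignment.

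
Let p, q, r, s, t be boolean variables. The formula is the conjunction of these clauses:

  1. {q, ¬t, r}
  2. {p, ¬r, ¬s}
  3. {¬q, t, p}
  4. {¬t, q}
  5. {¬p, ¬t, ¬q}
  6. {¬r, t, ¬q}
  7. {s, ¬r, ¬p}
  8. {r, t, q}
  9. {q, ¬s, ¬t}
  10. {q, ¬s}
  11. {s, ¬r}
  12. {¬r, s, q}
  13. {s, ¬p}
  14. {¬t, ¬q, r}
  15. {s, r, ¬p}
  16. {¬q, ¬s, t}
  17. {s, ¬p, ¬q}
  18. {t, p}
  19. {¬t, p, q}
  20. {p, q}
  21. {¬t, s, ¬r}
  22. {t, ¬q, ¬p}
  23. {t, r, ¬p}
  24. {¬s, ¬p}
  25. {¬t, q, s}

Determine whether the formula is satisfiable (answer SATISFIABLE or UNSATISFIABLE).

q = True:
  p = True:
    propagation gives t=False; an empty clause results — contradiction.
  p = False:
    propagation gives t=True, r=True, s=False; an empty clause results — contradiction.
q = False:
  propagation gives t=False, r=True, s=False; an empty clause results — contradiction.
Every branch closes, so no satisfying assignment exists.

UNSATISFIABLE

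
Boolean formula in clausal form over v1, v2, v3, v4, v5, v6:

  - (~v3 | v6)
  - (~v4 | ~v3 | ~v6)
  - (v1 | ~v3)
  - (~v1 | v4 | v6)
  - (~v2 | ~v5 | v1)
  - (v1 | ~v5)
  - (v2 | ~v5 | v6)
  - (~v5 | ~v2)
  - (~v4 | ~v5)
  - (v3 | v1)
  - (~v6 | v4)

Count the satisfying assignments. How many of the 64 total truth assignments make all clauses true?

4

Satisfying assignments:
  v1=T v2=F v3=F v4=T v5=F v6=F
  v1=T v2=F v3=F v4=T v5=F v6=T
  v1=T v2=T v3=F v4=T v5=F v6=F
  v1=T v2=T v3=F v4=T v5=F v6=T
Count: 4.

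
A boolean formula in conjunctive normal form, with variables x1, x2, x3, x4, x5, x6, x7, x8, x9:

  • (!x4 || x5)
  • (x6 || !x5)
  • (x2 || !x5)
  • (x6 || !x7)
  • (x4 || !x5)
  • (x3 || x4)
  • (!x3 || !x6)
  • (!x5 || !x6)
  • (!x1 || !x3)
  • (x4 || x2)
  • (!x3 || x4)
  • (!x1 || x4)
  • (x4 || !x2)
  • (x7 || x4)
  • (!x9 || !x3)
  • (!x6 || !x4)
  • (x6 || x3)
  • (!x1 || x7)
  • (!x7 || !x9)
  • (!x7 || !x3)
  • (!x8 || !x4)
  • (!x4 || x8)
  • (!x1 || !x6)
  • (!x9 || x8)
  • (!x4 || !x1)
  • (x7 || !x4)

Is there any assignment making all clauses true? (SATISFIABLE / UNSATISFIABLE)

x4 = True:
  propagation gives x5=True, x6=True; an empty clause results — contradiction.
x4 = False:
  propagation gives x5=False, x3=True; an empty clause results — contradiction.
Every branch closes, so no satisfying assignment exists.

UNSATISFIABLE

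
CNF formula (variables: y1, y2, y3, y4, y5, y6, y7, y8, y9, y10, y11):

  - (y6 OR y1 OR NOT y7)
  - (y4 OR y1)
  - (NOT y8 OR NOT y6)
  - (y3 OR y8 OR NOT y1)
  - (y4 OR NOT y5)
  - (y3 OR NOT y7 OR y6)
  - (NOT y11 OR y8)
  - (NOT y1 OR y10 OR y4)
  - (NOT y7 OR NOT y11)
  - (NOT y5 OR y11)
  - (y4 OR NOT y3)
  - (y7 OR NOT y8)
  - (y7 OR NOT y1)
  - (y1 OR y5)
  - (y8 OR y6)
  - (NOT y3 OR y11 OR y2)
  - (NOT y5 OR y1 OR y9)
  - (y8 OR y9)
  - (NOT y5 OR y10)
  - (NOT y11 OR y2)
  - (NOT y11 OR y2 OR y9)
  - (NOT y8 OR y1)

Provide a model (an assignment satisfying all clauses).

Pure literal: y2 appears only positively; assign y2 = True.
Pure literal: y4 appears only positively; assign y4 = True.
Set y1 = True and propagate.
  then y7 is forced to True.
  then y11 is forced to False.
  then y5 is forced to False.
Try y3 = True.
Try y6 = False.
  then y8 is forced to True.
y9, y10 are now unconstrained; take y9 = True, y10 = True.

y1=True  y2=True  y3=True  y4=True  y5=False  y6=False  y7=True  y8=True  y9=True  y10=True  y11=False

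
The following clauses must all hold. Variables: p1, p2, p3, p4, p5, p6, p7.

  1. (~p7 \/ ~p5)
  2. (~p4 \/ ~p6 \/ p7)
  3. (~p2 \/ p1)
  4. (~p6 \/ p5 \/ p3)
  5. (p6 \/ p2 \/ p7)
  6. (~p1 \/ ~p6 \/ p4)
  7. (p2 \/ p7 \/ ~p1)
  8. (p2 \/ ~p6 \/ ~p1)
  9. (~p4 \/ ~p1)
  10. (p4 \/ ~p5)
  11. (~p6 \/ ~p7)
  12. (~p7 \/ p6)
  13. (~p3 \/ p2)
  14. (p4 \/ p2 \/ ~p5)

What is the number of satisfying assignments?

2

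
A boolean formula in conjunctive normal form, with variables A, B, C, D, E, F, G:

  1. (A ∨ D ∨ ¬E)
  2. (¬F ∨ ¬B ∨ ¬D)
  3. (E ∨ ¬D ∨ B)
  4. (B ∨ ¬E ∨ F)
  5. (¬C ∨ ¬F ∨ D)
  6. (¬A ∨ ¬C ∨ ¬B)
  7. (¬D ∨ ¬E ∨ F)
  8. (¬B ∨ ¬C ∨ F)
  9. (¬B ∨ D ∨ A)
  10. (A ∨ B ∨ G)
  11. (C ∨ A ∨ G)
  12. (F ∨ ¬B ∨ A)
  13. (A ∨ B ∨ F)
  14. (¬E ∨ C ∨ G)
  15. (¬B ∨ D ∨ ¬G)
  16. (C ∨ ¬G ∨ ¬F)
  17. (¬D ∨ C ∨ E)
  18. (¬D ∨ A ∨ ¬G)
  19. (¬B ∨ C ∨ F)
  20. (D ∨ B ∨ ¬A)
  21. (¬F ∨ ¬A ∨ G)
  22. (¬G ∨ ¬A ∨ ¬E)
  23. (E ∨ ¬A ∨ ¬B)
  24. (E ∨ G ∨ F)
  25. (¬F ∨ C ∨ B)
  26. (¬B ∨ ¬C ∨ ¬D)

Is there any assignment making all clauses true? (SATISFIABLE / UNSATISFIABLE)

UNSATISFIABLE

B = True:
  A = True:
    propagation gives C=False, F=True, D=False, G=False; an empty clause results — contradiction.
  A = False:
    propagation gives D=True, F=False; an empty clause results — contradiction.
B = False:
  A = True:
    propagation gives D=True, E=True, F=True, G=True; an empty clause results — contradiction.
  A = False:
    propagation gives G=True, F=True, C=True, D=True; an empty clause results — contradiction.
Every branch closes, so no satisfying assignment exists.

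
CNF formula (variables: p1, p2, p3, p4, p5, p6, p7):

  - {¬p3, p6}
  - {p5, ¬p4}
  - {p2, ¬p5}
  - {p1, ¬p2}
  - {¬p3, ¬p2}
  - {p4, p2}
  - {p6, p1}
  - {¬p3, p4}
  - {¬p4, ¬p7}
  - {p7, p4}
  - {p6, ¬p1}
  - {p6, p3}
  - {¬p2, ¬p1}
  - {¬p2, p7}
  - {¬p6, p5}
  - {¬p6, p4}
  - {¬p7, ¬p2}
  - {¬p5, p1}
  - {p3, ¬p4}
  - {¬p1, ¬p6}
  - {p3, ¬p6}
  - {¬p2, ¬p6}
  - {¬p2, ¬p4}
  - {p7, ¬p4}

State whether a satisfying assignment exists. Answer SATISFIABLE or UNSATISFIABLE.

UNSATISFIABLE

p2 = True:
  propagation gives p1=True; an empty clause results — contradiction.
p2 = False:
  propagation gives p5=False, p4=False; an empty clause results — contradiction.
Every branch closes, so no satisfying assignment exists.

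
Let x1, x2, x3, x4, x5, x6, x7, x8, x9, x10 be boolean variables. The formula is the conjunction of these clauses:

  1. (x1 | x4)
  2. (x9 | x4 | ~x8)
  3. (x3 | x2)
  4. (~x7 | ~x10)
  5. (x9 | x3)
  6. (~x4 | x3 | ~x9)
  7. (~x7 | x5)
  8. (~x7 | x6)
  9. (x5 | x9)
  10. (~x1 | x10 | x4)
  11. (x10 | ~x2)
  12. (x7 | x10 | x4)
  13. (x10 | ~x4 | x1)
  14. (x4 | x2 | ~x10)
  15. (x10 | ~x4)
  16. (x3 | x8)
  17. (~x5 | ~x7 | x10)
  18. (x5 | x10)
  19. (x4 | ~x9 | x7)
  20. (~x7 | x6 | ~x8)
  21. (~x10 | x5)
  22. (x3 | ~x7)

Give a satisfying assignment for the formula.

x1=0, x2=0, x3=1, x4=1, x5=1, x6=0, x7=0, x8=0, x9=0, x10=1

Pure literal: x3 appears only positively; assign x3 = True.
Branch on x1: take x1 = False.
  then x4 is forced to True.
  then x10 is forced to True.
  then x7 is forced to False.
  then x5 is forced to True.
x2, x6, x8, x9 are now unconstrained; take x2 = False, x6 = False, x8 = False, x9 = False.
Every clause has at least one true literal under this assignment.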